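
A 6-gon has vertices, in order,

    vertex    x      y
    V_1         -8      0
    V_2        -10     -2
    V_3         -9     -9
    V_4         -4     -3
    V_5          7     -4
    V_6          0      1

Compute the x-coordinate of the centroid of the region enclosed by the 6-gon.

Apply the shoelace (surveyor's) formula. First the cross-terms c_i = x_i·y_{i+1} − x_{i+1}·y_i:
  16, 72, -9, 37, 7, 8  ⇒  2A = 131, A = 65.5.
Then Σ (x_i + x_{i+1})·c_i = -1443, so x̄ = -1443 / (6·65.5) = -481/131.

-481/131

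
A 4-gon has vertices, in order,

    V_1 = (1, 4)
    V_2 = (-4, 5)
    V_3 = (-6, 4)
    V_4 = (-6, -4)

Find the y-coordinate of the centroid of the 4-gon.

Apply Gauss's area formula. First the cross-terms c_i = x_i·y_{i+1} − x_{i+1}·y_i:
  21, 14, 48, -20  ⇒  2A = 63, A = 31.5.
Then Σ (y_i + y_{i+1})·c_i = 315, so ȳ = 315 / (6·31.5) = 5/3.

5/3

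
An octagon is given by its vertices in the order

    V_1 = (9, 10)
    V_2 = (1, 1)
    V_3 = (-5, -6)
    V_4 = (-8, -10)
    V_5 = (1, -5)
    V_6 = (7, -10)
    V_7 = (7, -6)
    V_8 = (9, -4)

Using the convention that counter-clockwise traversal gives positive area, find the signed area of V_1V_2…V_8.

127.5

Apply the shoelace formula: 2A = Σ (x_i·y_{i+1} − x_{i+1}·y_i), indices taken mod 8.
Σ = (-1) + (-1) + (2) + (50) + (25) + (28) + (26) + (126) = 255
Signed area = Σ/2 = 127.5 (positive ⇒ counter-clockwise traversal).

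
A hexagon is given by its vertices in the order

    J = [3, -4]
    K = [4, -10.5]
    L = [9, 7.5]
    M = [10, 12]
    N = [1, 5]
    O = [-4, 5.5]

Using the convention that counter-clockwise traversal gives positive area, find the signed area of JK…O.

J→K: (3)(-10.5) − (4)(-4) = -15.5
K→L: (4)(7.5) − (9)(-10.5) = 124.5
L→M: (9)(12) − (10)(7.5) = 33
M→N: (10)(5) − (1)(12) = 38
N→O: (1)(5.5) − (-4)(5) = 25.5
O→J: (-4)(-4) − (3)(5.5) = -0.5
Σ = 205
Signed area = Σ/2 = 102.5 (positive ⇒ counter-clockwise traversal).

102.5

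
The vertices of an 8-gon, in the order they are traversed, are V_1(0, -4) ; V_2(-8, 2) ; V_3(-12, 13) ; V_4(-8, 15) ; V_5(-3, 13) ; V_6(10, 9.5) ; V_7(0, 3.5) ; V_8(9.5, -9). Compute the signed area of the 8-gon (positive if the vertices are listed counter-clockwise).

Σ = (-32) + (-80) + (-76) + (-59) + (-158.5) + (35) + (-33.25) + (-38) = -441.75
Signed area = Σ/2 = -220.875 (negative ⇒ clockwise traversal).

-220.875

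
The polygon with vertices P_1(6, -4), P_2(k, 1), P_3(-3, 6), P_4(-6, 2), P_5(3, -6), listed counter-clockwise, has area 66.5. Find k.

Write out the shoelace sum; only the two edges meeting at P_2 involve k:
2·Area = [(6·1 − k·(-4)) + (k·6 − (-3)·1)] + 84
       = 10·k + 93 = 133
⇒ k = 4.

4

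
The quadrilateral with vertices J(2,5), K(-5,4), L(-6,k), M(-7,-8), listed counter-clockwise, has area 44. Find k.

1

Write out the shoelace sum; only the two edges meeting at L involve k:
2·Area = [((-5)·k − (-6)·4) + ((-6)·(-8) − (-7)·k)] + 14
       = 2·k + 86 = 88
⇒ k = 1.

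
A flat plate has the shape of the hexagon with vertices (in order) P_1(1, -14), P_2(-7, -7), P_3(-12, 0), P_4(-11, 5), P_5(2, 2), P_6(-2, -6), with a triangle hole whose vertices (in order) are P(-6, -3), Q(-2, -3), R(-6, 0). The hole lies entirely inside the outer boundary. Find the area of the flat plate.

121.5

Outer boundary:
Apply the shoelace formula: 2A = Σ (x_i·y_{i+1} − x_{i+1}·y_i), indices taken mod 6.
Σ = (-105) + (-84) + (-60) + (-32) + (-8) + (34) = -255
Area = |Σ|/2 = 127.5.
Hole:
Apply Gauss's area formula: 2A = Σ (x_i·y_{i+1} − x_{i+1}·y_i), indices taken mod 3.
Σ = (12) + (-18) + (18) = 12
Area = |Σ|/2 = 6.
Net area = 127.5 − 6 = 121.5.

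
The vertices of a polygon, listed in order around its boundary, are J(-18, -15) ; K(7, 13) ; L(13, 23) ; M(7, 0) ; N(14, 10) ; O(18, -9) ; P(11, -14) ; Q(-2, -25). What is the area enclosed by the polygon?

Apply Gauss's area formula: 2A = Σ (x_i·y_{i+1} − x_{i+1}·y_i), indices taken mod 8.
Cross-terms: -129, -8, -161, 70, -306, -153, -303, -420  ⇒  Σ = -1410
Area = |Σ|/2 = 705.

705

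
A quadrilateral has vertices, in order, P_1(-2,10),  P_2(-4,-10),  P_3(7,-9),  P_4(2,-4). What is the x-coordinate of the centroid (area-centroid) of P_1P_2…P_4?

-11/42

Apply the shoelace formula. First the cross-terms c_i = x_i·y_{i+1} − x_{i+1}·y_i:
  60, 106, -10, 12  ⇒  2A = 168, A = 84.
Then Σ (x_i + x_{i+1})·c_i = -132, so x̄ = -132 / (6·84) = -11/42.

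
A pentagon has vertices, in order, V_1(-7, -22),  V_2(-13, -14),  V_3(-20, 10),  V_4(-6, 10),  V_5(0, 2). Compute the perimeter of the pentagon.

84

|V_1V_2| = √((-6)² + (8)²) = √100 = 10
|V_2V_3| = √((-7)² + (24)²) = √625 = 25
|V_3V_4| = √((14)² + (0)²) = √196 = 14
|V_4V_5| = √((6)² + (-8)²) = √100 = 10
|V_5V_1| = √((-7)² + (-24)²) = √625 = 25
Perimeter = 10 + 25 + 14 + 10 + 25 = 84.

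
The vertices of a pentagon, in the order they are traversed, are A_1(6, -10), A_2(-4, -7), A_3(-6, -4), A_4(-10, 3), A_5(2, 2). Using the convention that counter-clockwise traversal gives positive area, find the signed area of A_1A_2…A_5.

Σ = (-82) + (-26) + (-58) + (-26) + (-32) = -224
Signed area = Σ/2 = -112 (negative ⇒ clockwise traversal).

-112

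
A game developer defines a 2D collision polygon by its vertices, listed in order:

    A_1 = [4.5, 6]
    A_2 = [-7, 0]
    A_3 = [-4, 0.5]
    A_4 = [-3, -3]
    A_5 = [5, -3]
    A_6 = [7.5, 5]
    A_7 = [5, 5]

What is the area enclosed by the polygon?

71.75

Cross-terms: 42, -3.5, 13.5, 24, 47.5, 12.5, 7.5  ⇒  Σ = 143.5
Area = |Σ|/2 = 71.75.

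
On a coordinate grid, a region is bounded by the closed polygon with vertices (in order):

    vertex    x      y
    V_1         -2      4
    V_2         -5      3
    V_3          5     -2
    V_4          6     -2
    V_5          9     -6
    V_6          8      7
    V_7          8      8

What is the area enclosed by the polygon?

Apply the surveyor's formula: 2A = Σ (x_i·y_{i+1} − x_{i+1}·y_i), indices taken mod 7.
V_1→V_2: (-2)(3) − (-5)(4) = 14
V_2→V_3: (-5)(-2) − (5)(3) = -5
V_3→V_4: (5)(-2) − (6)(-2) = 2
V_4→V_5: (6)(-6) − (9)(-2) = -18
V_5→V_6: (9)(7) − (8)(-6) = 111
V_6→V_7: (8)(8) − (8)(7) = 8
V_7→V_1: (8)(4) − (-2)(8) = 48
Σ = 160
Area = |Σ|/2 = 80.

80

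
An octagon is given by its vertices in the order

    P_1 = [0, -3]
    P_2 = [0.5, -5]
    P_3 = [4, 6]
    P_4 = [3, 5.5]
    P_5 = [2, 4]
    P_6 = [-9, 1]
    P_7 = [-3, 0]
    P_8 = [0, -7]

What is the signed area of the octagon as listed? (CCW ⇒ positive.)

45.75

Apply the surveyor's formula: 2A = Σ (x_i·y_{i+1} − x_{i+1}·y_i), indices taken mod 8.
Cross-terms: 1.5, 23, 4, 1, 38, 3, 21, 0  ⇒  Σ = 91.5
Signed area = Σ/2 = 45.75 (positive ⇒ counter-clockwise traversal).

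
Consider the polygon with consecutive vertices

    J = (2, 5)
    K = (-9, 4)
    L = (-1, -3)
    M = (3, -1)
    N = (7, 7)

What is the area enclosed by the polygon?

71.5

Apply the shoelace formula: 2A = Σ (x_i·y_{i+1} − x_{i+1}·y_i), indices taken mod 5.
Σ = (53) + (31) + (10) + (28) + (21) = 143
Area = |Σ|/2 = 71.5.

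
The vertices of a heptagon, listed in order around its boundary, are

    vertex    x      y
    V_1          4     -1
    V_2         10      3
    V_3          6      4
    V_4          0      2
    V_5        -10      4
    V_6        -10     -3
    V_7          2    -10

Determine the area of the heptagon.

Apply the shoelace (surveyor's) formula: 2A = Σ (x_i·y_{i+1} − x_{i+1}·y_i), indices taken mod 7.
Cross-terms: 22, 22, 12, 20, 70, 106, 38  ⇒  Σ = 290
Area = |Σ|/2 = 145.

145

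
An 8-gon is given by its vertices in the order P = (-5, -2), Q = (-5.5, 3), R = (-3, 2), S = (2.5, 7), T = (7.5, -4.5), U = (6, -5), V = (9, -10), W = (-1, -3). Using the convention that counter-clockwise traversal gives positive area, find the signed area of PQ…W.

-96.625

Apply Gauss's area formula: 2A = Σ (x_i·y_{i+1} − x_{i+1}·y_i), indices taken mod 8.
Σ = (-26) + (-2) + (-26) + (-63.75) + (-10.5) + (-15) + (-37) + (-13) = -193.25
Signed area = Σ/2 = -96.625 (negative ⇒ clockwise traversal).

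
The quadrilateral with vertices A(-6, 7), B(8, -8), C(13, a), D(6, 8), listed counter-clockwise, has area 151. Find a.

6

The doubled signed area Σ (x_i y_{i+1} − x_{i+1} y_i) is linear in a.
With a=0 it equals 290; the coefficient of a is 2 (from the two edges through C).
So 2·a + 290 = 2·151 = 302 ⇒ a = 6.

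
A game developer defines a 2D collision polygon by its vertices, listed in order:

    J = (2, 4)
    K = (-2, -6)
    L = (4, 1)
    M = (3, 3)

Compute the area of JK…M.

Cross-terms: -4, 22, 9, 6  ⇒  Σ = 33
Area = |Σ|/2 = 16.5.

16.5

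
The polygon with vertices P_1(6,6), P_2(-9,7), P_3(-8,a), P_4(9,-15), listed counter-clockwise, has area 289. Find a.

The doubled signed area Σ (x_i y_{i+1} − x_{i+1} y_i) is linear in a.
With a=0 it equals 416; the coefficient of a is -18 (from the two edges through P_3).
So -18·a + 416 = 2·289 = 578 ⇒ a = -9.

-9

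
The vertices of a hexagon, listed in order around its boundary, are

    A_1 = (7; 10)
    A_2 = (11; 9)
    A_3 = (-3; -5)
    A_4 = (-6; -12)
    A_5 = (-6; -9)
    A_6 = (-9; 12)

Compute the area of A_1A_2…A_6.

207

Apply the shoelace (surveyor's) formula: 2A = Σ (x_i·y_{i+1} − x_{i+1}·y_i), indices taken mod 6.
Σ = (-47) + (-28) + (6) + (-18) + (-153) + (-174) = -414
Area = |Σ|/2 = 207.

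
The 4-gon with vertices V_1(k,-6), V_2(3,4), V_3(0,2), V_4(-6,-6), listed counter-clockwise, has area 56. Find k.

4

The doubled signed area Σ (x_i y_{i+1} − x_{i+1} y_i) is linear in k.
With k=0 it equals 72; the coefficient of k is 10 (from the two edges through V_1).
So 10·k + 72 = 2·56 = 112 ⇒ k = 4.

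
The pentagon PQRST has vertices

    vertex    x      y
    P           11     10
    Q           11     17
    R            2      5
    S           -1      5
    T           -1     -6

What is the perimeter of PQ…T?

56

|PQ| = √((0)² + (7)²) = √49 = 7
|QR| = √((-9)² + (-12)²) = √225 = 15
|RS| = √((-3)² + (0)²) = √9 = 3
|ST| = √((0)² + (-11)²) = √121 = 11
|TP| = √((12)² + (16)²) = √400 = 20
Perimeter = 7 + 15 + 3 + 11 + 20 = 56.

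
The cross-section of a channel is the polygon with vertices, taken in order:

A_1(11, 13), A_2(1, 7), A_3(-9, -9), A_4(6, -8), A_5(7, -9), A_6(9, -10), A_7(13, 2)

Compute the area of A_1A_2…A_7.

276

Apply Gauss's area formula: 2A = Σ (x_i·y_{i+1} − x_{i+1}·y_i), indices taken mod 7.
Σ = (64) + (54) + (126) + (2) + (11) + (148) + (147) = 552
Area = |Σ|/2 = 276.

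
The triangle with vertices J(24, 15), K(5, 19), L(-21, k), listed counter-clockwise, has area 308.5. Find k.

-8

Write out the shoelace sum; only the two edges meeting at L involve k:
2·Area = [(5·k − (-21)·19) + ((-21)·15 − 24·k)] + 381
       = -19·k + 465 = 617
⇒ k = -8.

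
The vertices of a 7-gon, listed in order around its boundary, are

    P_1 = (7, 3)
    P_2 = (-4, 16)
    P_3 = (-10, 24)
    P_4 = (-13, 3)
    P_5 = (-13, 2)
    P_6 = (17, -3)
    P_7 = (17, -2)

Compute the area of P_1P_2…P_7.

Apply the surveyor's formula: 2A = Σ (x_i·y_{i+1} − x_{i+1}·y_i), indices taken mod 7.
Σ = (124) + (64) + (282) + (13) + (5) + (17) + (65) = 570
Area = |Σ|/2 = 285.

285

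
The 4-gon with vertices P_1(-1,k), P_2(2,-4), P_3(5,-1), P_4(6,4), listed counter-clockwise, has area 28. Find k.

1

Write out the shoelace sum; only the two edges meeting at P_1 involve k:
2·Area = [(6·k − (-1)·4) + ((-1)·(-4) − 2·k)] + 44
       = 4·k + 52 = 56
⇒ k = 1.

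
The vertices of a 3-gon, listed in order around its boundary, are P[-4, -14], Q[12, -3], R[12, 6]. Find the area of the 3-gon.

72

Apply the shoelace (surveyor's) formula: 2A = Σ (x_i·y_{i+1} − x_{i+1}·y_i), indices taken mod 3.
Σ = (180) + (108) + (-144) = 144
Area = |Σ|/2 = 72.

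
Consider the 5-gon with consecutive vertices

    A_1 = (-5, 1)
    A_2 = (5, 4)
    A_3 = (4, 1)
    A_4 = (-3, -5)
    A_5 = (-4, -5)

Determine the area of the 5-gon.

43.5

Cross-terms: -25, -11, -17, -5, -29  ⇒  Σ = -87
Area = |Σ|/2 = 43.5.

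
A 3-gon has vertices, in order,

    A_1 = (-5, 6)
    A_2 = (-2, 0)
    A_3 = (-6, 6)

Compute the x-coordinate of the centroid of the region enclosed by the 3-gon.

Apply the shoelace (surveyor's) formula. First the cross-terms c_i = x_i·y_{i+1} − x_{i+1}·y_i:
  12, -12, -6  ⇒  2A = -6, A = -3.
Then Σ (x_i + x_{i+1})·c_i = 78, so x̄ = 78 / (6·(-3)) = -13/3.

-13/3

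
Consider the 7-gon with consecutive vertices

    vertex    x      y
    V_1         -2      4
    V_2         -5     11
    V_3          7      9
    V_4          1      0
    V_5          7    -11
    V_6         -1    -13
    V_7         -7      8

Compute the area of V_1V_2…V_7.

178.5

Apply the surveyor's formula: 2A = Σ (x_i·y_{i+1} − x_{i+1}·y_i), indices taken mod 7.
Σ = (-2) + (-122) + (-9) + (-11) + (-102) + (-99) + (-12) = -357
Area = |Σ|/2 = 178.5.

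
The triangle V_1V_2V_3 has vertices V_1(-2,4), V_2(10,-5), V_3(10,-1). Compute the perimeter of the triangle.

|V_1V_2| = √((12)² + (-9)²) = √225 = 15
|V_2V_3| = √((0)² + (4)²) = √16 = 4
|V_3V_1| = √((-12)² + (5)²) = √169 = 13
Perimeter = 15 + 4 + 13 = 32.

32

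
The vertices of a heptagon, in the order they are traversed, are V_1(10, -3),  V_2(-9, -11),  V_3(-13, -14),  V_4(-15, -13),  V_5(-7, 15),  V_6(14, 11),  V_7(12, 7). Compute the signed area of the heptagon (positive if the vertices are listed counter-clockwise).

Σ = (-137) + (-17) + (-41) + (-316) + (-287) + (-34) + (-106) = -938
Signed area = Σ/2 = -469 (negative ⇒ clockwise traversal).

-469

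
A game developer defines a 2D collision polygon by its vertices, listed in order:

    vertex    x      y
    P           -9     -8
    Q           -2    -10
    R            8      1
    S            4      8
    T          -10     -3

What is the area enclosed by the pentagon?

166.5

Apply the shoelace formula: 2A = Σ (x_i·y_{i+1} − x_{i+1}·y_i), indices taken mod 5.
Σ = (74) + (78) + (60) + (68) + (53) = 333
Area = |Σ|/2 = 166.5.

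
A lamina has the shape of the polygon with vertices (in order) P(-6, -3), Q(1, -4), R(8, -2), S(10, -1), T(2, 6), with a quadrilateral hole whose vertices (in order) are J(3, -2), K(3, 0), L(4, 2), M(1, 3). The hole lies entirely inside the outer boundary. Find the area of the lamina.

Outer boundary:
Apply the shoelace formula: 2A = Σ (x_i·y_{i+1} − x_{i+1}·y_i), indices taken mod 5.
Σ = (27) + (30) + (12) + (62) + (30) = 161
Area = |Σ|/2 = 80.5.
Hole:
J→K: (3)(0) − (3)(-2) = 6
K→L: (3)(2) − (4)(0) = 6
L→M: (4)(3) − (1)(2) = 10
M→J: (1)(-2) − (3)(3) = -11
Σ = 11
Area = |Σ|/2 = 5.5.
Net area = 80.5 − 5.5 = 75.

75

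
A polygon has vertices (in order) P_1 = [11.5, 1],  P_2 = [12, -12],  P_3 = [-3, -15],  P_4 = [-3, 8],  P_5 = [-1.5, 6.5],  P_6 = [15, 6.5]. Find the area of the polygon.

P_1→P_2: (11.5)(-12) − (12)(1) = -150
P_2→P_3: (12)(-15) − (-3)(-12) = -216
P_3→P_4: (-3)(8) − (-3)(-15) = -69
P_4→P_5: (-3)(6.5) − (-1.5)(8) = -7.5
P_5→P_6: (-1.5)(6.5) − (15)(6.5) = -107.25
P_6→P_1: (15)(1) − (11.5)(6.5) = -59.75
Σ = -609.5
Area = |Σ|/2 = 304.75.

304.75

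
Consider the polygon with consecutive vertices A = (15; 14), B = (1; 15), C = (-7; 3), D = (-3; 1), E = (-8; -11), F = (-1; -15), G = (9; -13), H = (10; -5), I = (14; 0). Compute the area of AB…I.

Apply the shoelace (surveyor's) formula: 2A = Σ (x_i·y_{i+1} − x_{i+1}·y_i), indices taken mod 9.
Σ = (211) + (108) + (2) + (41) + (109) + (148) + (85) + (70) + (196) = 970
Area = |Σ|/2 = 485.

485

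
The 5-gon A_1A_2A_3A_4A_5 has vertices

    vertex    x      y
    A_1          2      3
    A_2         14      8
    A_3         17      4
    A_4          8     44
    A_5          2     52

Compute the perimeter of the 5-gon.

|A_1A_2| = √((12)² + (5)²) = √169 = 13
|A_2A_3| = √((3)² + (-4)²) = √25 = 5
|A_3A_4| = √((-9)² + (40)²) = √1681 = 41
|A_4A_5| = √((-6)² + (8)²) = √100 = 10
|A_5A_1| = √((0)² + (-49)²) = √2401 = 49
Perimeter = 13 + 5 + 41 + 10 + 49 = 118.

118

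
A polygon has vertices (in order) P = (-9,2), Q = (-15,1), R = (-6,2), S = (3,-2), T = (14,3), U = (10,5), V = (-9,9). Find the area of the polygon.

Apply the shoelace formula: 2A = Σ (x_i·y_{i+1} − x_{i+1}·y_i), indices taken mod 7.
Cross-terms: 21, -24, 6, 37, 40, 135, 63  ⇒  Σ = 278
Area = |Σ|/2 = 139.

139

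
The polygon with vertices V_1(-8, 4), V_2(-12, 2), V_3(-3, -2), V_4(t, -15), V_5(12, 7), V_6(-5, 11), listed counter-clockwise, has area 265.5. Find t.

1

Write out the shoelace sum; only the two edges meeting at V_4 involve t:
2·Area = [((-3)·(-15) − t·(-2)) + (t·7 − 12·(-15))] + 297
       = 9·t + 522 = 531
⇒ t = 1.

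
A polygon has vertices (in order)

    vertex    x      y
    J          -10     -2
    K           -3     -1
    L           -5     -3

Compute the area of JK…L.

6

Apply the surveyor's formula: 2A = Σ (x_i·y_{i+1} − x_{i+1}·y_i), indices taken mod 3.
Σ = (4) + (4) + (-20) = -12
Area = |Σ|/2 = 6.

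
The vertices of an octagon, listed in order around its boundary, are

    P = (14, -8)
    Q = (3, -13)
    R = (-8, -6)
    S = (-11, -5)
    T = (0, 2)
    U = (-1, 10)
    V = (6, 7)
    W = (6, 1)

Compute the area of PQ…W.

245.5

Apply the shoelace formula: 2A = Σ (x_i·y_{i+1} − x_{i+1}·y_i), indices taken mod 8.
Cross-terms: -158, -122, -26, -22, 2, -67, -36, -62  ⇒  Σ = -491
Area = |Σ|/2 = 245.5.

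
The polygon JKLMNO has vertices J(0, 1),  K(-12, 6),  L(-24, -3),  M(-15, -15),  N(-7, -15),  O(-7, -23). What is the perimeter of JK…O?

|JK| = √((-12)² + (5)²) = √169 = 13
|KL| = √((-12)² + (-9)²) = √225 = 15
|LM| = √((9)² + (-12)²) = √225 = 15
|MN| = √((8)² + (0)²) = √64 = 8
|NO| = √((0)² + (-8)²) = √64 = 8
|OJ| = √((7)² + (24)²) = √625 = 25
Perimeter = 13 + 15 + 15 + 8 + 8 + 25 = 84.

84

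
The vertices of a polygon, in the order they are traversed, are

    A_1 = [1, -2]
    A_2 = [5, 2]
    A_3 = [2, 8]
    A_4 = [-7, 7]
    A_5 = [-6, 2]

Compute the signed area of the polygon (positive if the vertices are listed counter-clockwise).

78

A_1→A_2: (1)(2) − (5)(-2) = 12
A_2→A_3: (5)(8) − (2)(2) = 36
A_3→A_4: (2)(7) − (-7)(8) = 70
A_4→A_5: (-7)(2) − (-6)(7) = 28
A_5→A_1: (-6)(-2) − (1)(2) = 10
Σ = 156
Signed area = Σ/2 = 78 (positive ⇒ counter-clockwise traversal).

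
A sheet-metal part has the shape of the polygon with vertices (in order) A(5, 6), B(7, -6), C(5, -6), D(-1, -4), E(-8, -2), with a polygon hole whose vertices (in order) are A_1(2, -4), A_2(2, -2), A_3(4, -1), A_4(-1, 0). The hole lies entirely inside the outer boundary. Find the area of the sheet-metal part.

82.5

Outer boundary:
A→B: (5)(-6) − (7)(6) = -72
B→C: (7)(-6) − (5)(-6) = -12
C→D: (5)(-4) − (-1)(-6) = -26
D→E: (-1)(-2) − (-8)(-4) = -30
E→A: (-8)(6) − (5)(-2) = -38
Σ = -178
Area = |Σ|/2 = 89.
Hole:
A_1→A_2: (2)(-2) − (2)(-4) = 4
A_2→A_3: (2)(-1) − (4)(-2) = 6
A_3→A_4: (4)(0) − (-1)(-1) = -1
A_4→A_1: (-1)(-4) − (2)(0) = 4
Σ = 13
Area = |Σ|/2 = 6.5.
Net area = 89 − 6.5 = 82.5.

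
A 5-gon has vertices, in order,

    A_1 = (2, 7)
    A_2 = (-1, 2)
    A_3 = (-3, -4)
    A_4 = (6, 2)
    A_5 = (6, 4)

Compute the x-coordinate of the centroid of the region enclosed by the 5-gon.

147/85

Apply the shoelace formula. First the cross-terms c_i = x_i·y_{i+1} − x_{i+1}·y_i:
  11, 10, 18, 12, 34  ⇒  2A = 85, A = 42.5.
Then Σ (x_i + x_{i+1})·c_i = 441, so x̄ = 441 / (6·42.5) = 147/85.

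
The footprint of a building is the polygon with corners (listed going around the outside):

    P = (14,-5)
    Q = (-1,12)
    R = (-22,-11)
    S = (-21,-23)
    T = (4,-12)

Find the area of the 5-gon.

Apply Gauss's area formula: 2A = Σ (x_i·y_{i+1} − x_{i+1}·y_i), indices taken mod 5.
P→Q: (14)(12) − (-1)(-5) = 163
Q→R: (-1)(-11) − (-22)(12) = 275
R→S: (-22)(-23) − (-21)(-11) = 275
S→T: (-21)(-12) − (4)(-23) = 344
T→P: (4)(-5) − (14)(-12) = 148
Σ = 1205
Area = |Σ|/2 = 602.5.

602.5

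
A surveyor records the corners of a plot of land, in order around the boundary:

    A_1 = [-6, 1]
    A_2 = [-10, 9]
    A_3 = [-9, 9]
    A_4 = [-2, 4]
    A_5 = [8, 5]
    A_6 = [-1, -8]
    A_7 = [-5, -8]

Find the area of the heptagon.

Apply the shoelace formula: 2A = Σ (x_i·y_{i+1} − x_{i+1}·y_i), indices taken mod 7.
Σ = (-44) + (-9) + (-18) + (-42) + (-59) + (-32) + (-53) = -257
Area = |Σ|/2 = 128.5.

128.5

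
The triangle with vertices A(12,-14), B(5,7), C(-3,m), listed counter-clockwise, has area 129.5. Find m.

The doubled signed area Σ (x_i y_{i+1} − x_{i+1} y_i) is linear in m.
With m=0 it equals 217; the coefficient of m is -7 (from the two edges through C).
So -7·m + 217 = 2·129.5 = 259 ⇒ m = -6.

-6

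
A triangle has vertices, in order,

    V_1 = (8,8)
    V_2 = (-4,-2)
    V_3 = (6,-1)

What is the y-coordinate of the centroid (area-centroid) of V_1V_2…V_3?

Apply Gauss's area formula. First the cross-terms c_i = x_i·y_{i+1} − x_{i+1}·y_i:
  16, 16, 56  ⇒  2A = 88, A = 44.
Then Σ (y_i + y_{i+1})·c_i = 440, so ȳ = 440 / (6·44) = 5/3.

5/3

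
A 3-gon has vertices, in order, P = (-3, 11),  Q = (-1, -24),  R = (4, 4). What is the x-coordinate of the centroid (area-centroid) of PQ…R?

Apply the shoelace formula. First the cross-terms c_i = x_i·y_{i+1} − x_{i+1}·y_i:
  83, 92, 56  ⇒  2A = 231, A = 115.5.
Then Σ (x_i + x_{i+1})·c_i = 0, so x̄ = 0 / (6·115.5) = 0.

0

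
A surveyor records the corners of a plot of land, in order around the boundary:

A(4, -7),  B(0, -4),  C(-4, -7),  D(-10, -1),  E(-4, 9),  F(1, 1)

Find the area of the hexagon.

108

Apply the surveyor's formula: 2A = Σ (x_i·y_{i+1} − x_{i+1}·y_i), indices taken mod 6.
Σ = (-16) + (-16) + (-66) + (-94) + (-13) + (-11) = -216
Area = |Σ|/2 = 108.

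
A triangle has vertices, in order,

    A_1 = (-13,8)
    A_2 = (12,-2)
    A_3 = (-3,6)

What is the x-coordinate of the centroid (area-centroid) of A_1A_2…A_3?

-4/3

Apply the surveyor's formula. First the cross-terms c_i = x_i·y_{i+1} − x_{i+1}·y_i:
  -70, 66, 54  ⇒  2A = 50, A = 25.
Then Σ (x_i + x_{i+1})·c_i = -200, so x̄ = -200 / (6·25) = -4/3.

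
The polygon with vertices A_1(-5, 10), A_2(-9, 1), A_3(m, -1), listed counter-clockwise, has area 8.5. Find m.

-8

The doubled signed area Σ (x_i y_{i+1} − x_{i+1} y_i) is linear in m.
With m=0 it equals 89; the coefficient of m is 9 (from the two edges through A_3).
So 9·m + 89 = 2·8.5 = 17 ⇒ m = -8.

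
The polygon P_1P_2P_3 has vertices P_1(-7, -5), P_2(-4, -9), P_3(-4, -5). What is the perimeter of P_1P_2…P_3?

|P_1P_2| = √((3)² + (-4)²) = √25 = 5
|P_2P_3| = √((0)² + (4)²) = √16 = 4
|P_3P_1| = √((-3)² + (0)²) = √9 = 3
Perimeter = 5 + 4 + 3 = 12.

12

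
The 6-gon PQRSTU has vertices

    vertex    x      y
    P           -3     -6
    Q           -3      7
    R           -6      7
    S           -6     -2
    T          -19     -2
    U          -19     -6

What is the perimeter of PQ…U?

58

|PQ| = √((0)² + (13)²) = √169 = 13
|QR| = √((-3)² + (0)²) = √9 = 3
|RS| = √((0)² + (-9)²) = √81 = 9
|ST| = √((-13)² + (0)²) = √169 = 13
|TU| = √((0)² + (-4)²) = √16 = 4
|UP| = √((16)² + (0)²) = √256 = 16
Perimeter = 13 + 3 + 9 + 13 + 4 + 16 = 58.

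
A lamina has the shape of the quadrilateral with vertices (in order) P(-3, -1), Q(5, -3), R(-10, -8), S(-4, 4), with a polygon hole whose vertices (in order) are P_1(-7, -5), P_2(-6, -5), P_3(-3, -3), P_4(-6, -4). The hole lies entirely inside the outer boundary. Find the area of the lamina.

54

Outer boundary:
Apply the shoelace formula: 2A = Σ (x_i·y_{i+1} − x_{i+1}·y_i), indices taken mod 4.
Σ = (14) + (-70) + (-72) + (16) = -112
Area = |Σ|/2 = 56.
Hole:
Σ = (5) + (3) + (-6) + (2) = 4
Area = |Σ|/2 = 2.
Net area = 56 − 2 = 54.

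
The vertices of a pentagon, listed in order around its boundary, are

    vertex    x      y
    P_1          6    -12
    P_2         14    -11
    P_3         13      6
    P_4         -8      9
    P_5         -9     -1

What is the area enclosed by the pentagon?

Apply the surveyor's formula: 2A = Σ (x_i·y_{i+1} − x_{i+1}·y_i), indices taken mod 5.
Cross-terms: 102, 227, 165, 89, 114  ⇒  Σ = 697
Area = |Σ|/2 = 348.5.

348.5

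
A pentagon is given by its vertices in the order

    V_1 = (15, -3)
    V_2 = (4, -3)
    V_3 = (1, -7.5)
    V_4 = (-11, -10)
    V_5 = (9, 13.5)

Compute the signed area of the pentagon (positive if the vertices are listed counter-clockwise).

-220.25

Σ = (-33) + (-27) + (-92.5) + (-58.5) + (-229.5) = -440.5
Signed area = Σ/2 = -220.25 (negative ⇒ clockwise traversal).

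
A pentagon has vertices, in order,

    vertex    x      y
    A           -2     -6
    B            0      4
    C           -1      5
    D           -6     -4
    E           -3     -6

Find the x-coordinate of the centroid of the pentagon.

-118/45

Apply Gauss's area formula. First the cross-terms c_i = x_i·y_{i+1} − x_{i+1}·y_i:
  -8, 4, 34, 24, 6  ⇒  2A = 60, A = 30.
Then Σ (x_i + x_{i+1})·c_i = -472, so x̄ = -472 / (6·30) = -118/45.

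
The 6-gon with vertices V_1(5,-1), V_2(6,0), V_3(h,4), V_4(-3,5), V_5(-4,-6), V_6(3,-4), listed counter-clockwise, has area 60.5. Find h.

-2

Write out the shoelace sum; only the two edges meeting at V_3 involve h:
2·Area = [(6·4 − h·0) + (h·5 − (-3)·4)] + 95
       = 5·h + 131 = 121
⇒ h = -2.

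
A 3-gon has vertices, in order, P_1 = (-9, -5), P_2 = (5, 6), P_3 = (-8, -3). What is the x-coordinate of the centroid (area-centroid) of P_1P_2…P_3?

Apply Gauss's area formula. First the cross-terms c_i = x_i·y_{i+1} − x_{i+1}·y_i:
  -29, 33, 13  ⇒  2A = 17, A = 8.5.
Then Σ (x_i + x_{i+1})·c_i = -204, so x̄ = -204 / (6·8.5) = -4.

-4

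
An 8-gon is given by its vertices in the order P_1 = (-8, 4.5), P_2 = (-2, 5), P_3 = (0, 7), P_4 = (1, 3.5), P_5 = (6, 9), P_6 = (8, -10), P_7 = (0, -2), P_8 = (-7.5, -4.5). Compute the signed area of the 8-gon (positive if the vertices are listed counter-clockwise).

Apply Gauss's area formula: 2A = Σ (x_i·y_{i+1} − x_{i+1}·y_i), indices taken mod 8.
Cross-terms: -31, -14, -7, -12, -132, -16, -15, -69.75  ⇒  Σ = -296.75
Signed area = Σ/2 = -148.375 (negative ⇒ clockwise traversal).

-148.375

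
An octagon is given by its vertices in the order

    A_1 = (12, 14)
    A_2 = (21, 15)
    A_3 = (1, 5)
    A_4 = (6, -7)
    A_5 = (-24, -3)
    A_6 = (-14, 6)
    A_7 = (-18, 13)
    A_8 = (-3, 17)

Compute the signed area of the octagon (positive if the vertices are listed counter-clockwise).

Apply Gauss's area formula: 2A = Σ (x_i·y_{i+1} − x_{i+1}·y_i), indices taken mod 8.
Σ = (-114) + (90) + (-37) + (-186) + (-186) + (-74) + (-267) + (-246) = -1020
Signed area = Σ/2 = -510 (negative ⇒ clockwise traversal).

-510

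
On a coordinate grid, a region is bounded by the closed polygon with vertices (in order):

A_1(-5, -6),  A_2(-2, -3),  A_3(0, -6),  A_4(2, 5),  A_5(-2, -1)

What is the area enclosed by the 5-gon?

Cross-terms: 3, 12, 12, 8, 7  ⇒  Σ = 42
Area = |Σ|/2 = 21.

21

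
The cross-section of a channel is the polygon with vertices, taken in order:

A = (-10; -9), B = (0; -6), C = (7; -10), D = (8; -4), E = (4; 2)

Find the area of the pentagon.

85

Apply the shoelace (surveyor's) formula: 2A = Σ (x_i·y_{i+1} − x_{i+1}·y_i), indices taken mod 5.
Cross-terms: 60, 42, 52, 32, -16  ⇒  Σ = 170
Area = |Σ|/2 = 85.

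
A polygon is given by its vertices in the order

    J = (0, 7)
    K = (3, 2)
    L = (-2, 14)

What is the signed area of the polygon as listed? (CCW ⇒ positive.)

5.5

Apply the shoelace formula: 2A = Σ (x_i·y_{i+1} − x_{i+1}·y_i), indices taken mod 3.
Cross-terms: -21, 46, -14  ⇒  Σ = 11
Signed area = Σ/2 = 5.5 (positive ⇒ counter-clockwise traversal).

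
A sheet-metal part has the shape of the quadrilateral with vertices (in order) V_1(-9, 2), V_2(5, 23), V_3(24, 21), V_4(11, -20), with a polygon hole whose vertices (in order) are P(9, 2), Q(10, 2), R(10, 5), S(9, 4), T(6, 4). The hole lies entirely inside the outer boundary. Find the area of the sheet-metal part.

Outer boundary:
Apply the shoelace (surveyor's) formula: 2A = Σ (x_i·y_{i+1} − x_{i+1}·y_i), indices taken mod 4.
Σ = (-217) + (-447) + (-711) + (-158) = -1533
Area = |Σ|/2 = 766.5.
Hole:
Σ = (-2) + (30) + (-5) + (12) + (-24) = 11
Area = |Σ|/2 = 5.5.
Net area = 766.5 − 5.5 = 761.

761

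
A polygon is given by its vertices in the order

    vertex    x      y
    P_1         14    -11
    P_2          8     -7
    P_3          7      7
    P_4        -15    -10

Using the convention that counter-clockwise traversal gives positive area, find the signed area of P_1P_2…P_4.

217.5

Apply the surveyor's formula: 2A = Σ (x_i·y_{i+1} − x_{i+1}·y_i), indices taken mod 4.
Σ = (-10) + (105) + (35) + (305) = 435
Signed area = Σ/2 = 217.5 (positive ⇒ counter-clockwise traversal).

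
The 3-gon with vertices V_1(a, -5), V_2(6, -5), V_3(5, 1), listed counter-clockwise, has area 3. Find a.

Write out the shoelace sum; only the two edges meeting at V_1 involve a:
2·Area = [(5·(-5) − a·1) + (a·(-5) − 6·(-5))] + 31
       = -6·a + 36 = 6
⇒ a = 5.

5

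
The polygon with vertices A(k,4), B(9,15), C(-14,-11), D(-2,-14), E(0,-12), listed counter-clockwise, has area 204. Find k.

The doubled signed area Σ (x_i y_{i+1} − x_{i+1} y_i) is linear in k.
With k=0 it equals 273; the coefficient of k is 27 (from the two edges through A).
So 27·k + 273 = 2·204 = 408 ⇒ k = 5.

5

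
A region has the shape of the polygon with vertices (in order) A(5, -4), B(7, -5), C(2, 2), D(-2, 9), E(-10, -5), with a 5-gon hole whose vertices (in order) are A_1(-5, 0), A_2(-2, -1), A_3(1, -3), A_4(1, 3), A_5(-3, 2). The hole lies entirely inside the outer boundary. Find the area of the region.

87.5

Outer boundary:
Apply the surveyor's formula: 2A = Σ (x_i·y_{i+1} − x_{i+1}·y_i), indices taken mod 5.
Σ = (3) + (24) + (22) + (100) + (65) = 214
Area = |Σ|/2 = 107.
Hole:
Apply Gauss's area formula: 2A = Σ (x_i·y_{i+1} − x_{i+1}·y_i), indices taken mod 5.
Cross-terms: 5, 7, 6, 11, 10  ⇒  Σ = 39
Area = |Σ|/2 = 19.5.
Net area = 107 − 19.5 = 87.5.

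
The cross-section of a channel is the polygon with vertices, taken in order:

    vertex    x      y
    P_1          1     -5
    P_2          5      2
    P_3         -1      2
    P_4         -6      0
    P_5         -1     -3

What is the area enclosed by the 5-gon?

Apply the shoelace (surveyor's) formula: 2A = Σ (x_i·y_{i+1} − x_{i+1}·y_i), indices taken mod 5.
Cross-terms: 27, 12, 12, 18, 8  ⇒  Σ = 77
Area = |Σ|/2 = 38.5.

38.5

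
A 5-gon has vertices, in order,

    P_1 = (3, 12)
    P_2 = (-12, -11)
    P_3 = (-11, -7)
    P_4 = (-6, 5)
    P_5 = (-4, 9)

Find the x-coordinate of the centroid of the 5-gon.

-479/99

Apply the surveyor's formula. First the cross-terms c_i = x_i·y_{i+1} − x_{i+1}·y_i:
  111, -37, -97, -34, -75  ⇒  2A = -132, A = -66.
Then Σ (x_i + x_{i+1})·c_i = 1916, so x̄ = 1916 / (6·(-66)) = -479/99.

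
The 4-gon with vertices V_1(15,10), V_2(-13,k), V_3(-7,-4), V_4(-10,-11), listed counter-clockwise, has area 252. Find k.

Write out the shoelace sum; only the two edges meeting at V_2 involve k:
2·Area = [(15·k − (-13)·10) + ((-13)·(-4) − (-7)·k)] + 102
       = 22·k + 284 = 504
⇒ k = 10.

10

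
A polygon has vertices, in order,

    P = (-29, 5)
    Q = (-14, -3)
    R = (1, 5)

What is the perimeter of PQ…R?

64

|PQ| = √((15)² + (-8)²) = √289 = 17
|QR| = √((15)² + (8)²) = √289 = 17
|RP| = √((-30)² + (0)²) = √900 = 30
Perimeter = 17 + 17 + 30 = 64.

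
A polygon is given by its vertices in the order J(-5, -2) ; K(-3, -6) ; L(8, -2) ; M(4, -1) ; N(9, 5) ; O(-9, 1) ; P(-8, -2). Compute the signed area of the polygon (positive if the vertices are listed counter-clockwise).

96.5

J→K: (-5)(-6) − (-3)(-2) = 24
K→L: (-3)(-2) − (8)(-6) = 54
L→M: (8)(-1) − (4)(-2) = 0
M→N: (4)(5) − (9)(-1) = 29
N→O: (9)(1) − (-9)(5) = 54
O→P: (-9)(-2) − (-8)(1) = 26
P→J: (-8)(-2) − (-5)(-2) = 6
Σ = 193
Signed area = Σ/2 = 96.5 (positive ⇒ counter-clockwise traversal).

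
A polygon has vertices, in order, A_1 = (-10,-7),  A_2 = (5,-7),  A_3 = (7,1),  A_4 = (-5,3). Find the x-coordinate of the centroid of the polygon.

Apply the shoelace (surveyor's) formula. First the cross-terms c_i = x_i·y_{i+1} − x_{i+1}·y_i:
  105, 54, 26, 65  ⇒  2A = 250, A = 125.
Then Σ (x_i + x_{i+1})·c_i = -800, so x̄ = -800 / (6·125) = -16/15.

-16/15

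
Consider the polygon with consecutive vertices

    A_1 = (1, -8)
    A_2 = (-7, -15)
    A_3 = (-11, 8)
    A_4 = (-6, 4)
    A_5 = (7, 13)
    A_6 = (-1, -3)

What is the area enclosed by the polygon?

195.5

Apply Gauss's area formula: 2A = Σ (x_i·y_{i+1} − x_{i+1}·y_i), indices taken mod 6.
Σ = (-71) + (-221) + (4) + (-106) + (-8) + (11) = -391
Area = |Σ|/2 = 195.5.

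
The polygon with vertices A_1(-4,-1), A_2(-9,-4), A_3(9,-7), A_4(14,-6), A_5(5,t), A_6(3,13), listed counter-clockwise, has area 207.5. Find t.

11

Write out the shoelace sum; only the two edges meeting at A_5 involve t:
2·Area = [(14·t − 5·(-6)) + (5·13 − 3·t)] + 199
       = 11·t + 294 = 415
⇒ t = 11.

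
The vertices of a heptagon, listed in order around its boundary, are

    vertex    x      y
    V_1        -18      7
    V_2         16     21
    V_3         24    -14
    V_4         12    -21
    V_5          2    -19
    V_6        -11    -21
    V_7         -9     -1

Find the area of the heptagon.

Apply the shoelace (surveyor's) formula: 2A = Σ (x_i·y_{i+1} − x_{i+1}·y_i), indices taken mod 7.
V_1→V_2: (-18)(21) − (16)(7) = -490
V_2→V_3: (16)(-14) − (24)(21) = -728
V_3→V_4: (24)(-21) − (12)(-14) = -336
V_4→V_5: (12)(-19) − (2)(-21) = -186
V_5→V_6: (2)(-21) − (-11)(-19) = -251
V_6→V_7: (-11)(-1) − (-9)(-21) = -178
V_7→V_1: (-9)(7) − (-18)(-1) = -81
Σ = -2250
Area = |Σ|/2 = 1125.

1125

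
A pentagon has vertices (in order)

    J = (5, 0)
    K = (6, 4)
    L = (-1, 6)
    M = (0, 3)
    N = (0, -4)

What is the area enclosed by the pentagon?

38.5

Apply the shoelace formula: 2A = Σ (x_i·y_{i+1} − x_{i+1}·y_i), indices taken mod 5.
Σ = (20) + (40) + (-3) + (0) + (20) = 77
Area = |Σ|/2 = 38.5.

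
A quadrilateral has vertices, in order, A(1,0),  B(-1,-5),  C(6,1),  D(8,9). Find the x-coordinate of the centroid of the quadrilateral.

236/61

Apply the shoelace formula. First the cross-terms c_i = x_i·y_{i+1} − x_{i+1}·y_i:
  -5, 29, 46, -9  ⇒  2A = 61, A = 30.5.
Then Σ (x_i + x_{i+1})·c_i = 708, so x̄ = 708 / (6·30.5) = 236/61.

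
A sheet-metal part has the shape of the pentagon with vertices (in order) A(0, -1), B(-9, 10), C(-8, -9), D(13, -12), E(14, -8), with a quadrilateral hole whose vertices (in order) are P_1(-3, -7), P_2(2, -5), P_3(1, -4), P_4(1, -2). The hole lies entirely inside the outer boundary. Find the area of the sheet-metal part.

Outer boundary:
Apply the surveyor's formula: 2A = Σ (x_i·y_{i+1} − x_{i+1}·y_i), indices taken mod 5.
Cross-terms: -9, 161, 213, 64, -14  ⇒  Σ = 415
Area = |Σ|/2 = 207.5.
Hole:
P_1→P_2: (-3)(-5) − (2)(-7) = 29
P_2→P_3: (2)(-4) − (1)(-5) = -3
P_3→P_4: (1)(-2) − (1)(-4) = 2
P_4→P_1: (1)(-7) − (-3)(-2) = -13
Σ = 15
Area = |Σ|/2 = 7.5.
Net area = 207.5 − 7.5 = 200.

200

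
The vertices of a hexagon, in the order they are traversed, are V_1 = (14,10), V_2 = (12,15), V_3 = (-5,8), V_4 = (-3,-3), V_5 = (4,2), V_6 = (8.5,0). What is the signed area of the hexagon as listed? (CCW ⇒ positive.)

187

Apply the surveyor's formula: 2A = Σ (x_i·y_{i+1} − x_{i+1}·y_i), indices taken mod 6.
Σ = (90) + (171) + (39) + (6) + (-17) + (85) = 374
Signed area = Σ/2 = 187 (positive ⇒ counter-clockwise traversal).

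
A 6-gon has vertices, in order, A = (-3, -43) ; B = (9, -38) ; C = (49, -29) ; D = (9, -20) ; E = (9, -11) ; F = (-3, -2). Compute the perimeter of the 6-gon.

|AB| = √((12)² + (5)²) = √169 = 13
|BC| = √((40)² + (9)²) = √1681 = 41
|CD| = √((-40)² + (9)²) = √1681 = 41
|DE| = √((0)² + (9)²) = √81 = 9
|EF| = √((-12)² + (9)²) = √225 = 15
|FA| = √((0)² + (-41)²) = √1681 = 41
Perimeter = 13 + 41 + 41 + 9 + 15 + 41 = 160.

160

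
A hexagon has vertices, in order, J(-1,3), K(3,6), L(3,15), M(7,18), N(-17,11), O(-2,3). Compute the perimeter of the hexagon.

|JK| = √((4)² + (3)²) = √25 = 5
|KL| = √((0)² + (9)²) = √81 = 9
|LM| = √((4)² + (3)²) = √25 = 5
|MN| = √((-24)² + (-7)²) = √625 = 25
|NO| = √((15)² + (-8)²) = √289 = 17
|OJ| = √((1)² + (0)²) = √1 = 1
Perimeter = 5 + 9 + 5 + 25 + 17 + 1 = 62.

62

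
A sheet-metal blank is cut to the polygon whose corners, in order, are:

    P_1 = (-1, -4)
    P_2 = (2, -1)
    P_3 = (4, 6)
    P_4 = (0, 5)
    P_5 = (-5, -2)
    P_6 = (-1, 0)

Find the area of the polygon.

36

Apply the shoelace formula: 2A = Σ (x_i·y_{i+1} − x_{i+1}·y_i), indices taken mod 6.
Cross-terms: 9, 16, 20, 25, -2, 4  ⇒  Σ = 72
Area = |Σ|/2 = 36.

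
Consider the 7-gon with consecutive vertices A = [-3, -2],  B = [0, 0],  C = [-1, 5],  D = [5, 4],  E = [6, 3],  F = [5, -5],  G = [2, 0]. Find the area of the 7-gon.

38.5

Apply the shoelace formula: 2A = Σ (x_i·y_{i+1} − x_{i+1}·y_i), indices taken mod 7.
Cross-terms: 0, 0, -29, -9, -45, 10, -4  ⇒  Σ = -77
Area = |Σ|/2 = 38.5.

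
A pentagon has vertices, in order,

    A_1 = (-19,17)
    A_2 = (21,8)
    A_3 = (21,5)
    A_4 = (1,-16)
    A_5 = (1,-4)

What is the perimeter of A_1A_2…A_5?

114

|A_1A_2| = √((40)² + (-9)²) = √1681 = 41
|A_2A_3| = √((0)² + (-3)²) = √9 = 3
|A_3A_4| = √((-20)² + (-21)²) = √841 = 29
|A_4A_5| = √((0)² + (12)²) = √144 = 12
|A_5A_1| = √((-20)² + (21)²) = √841 = 29
Perimeter = 41 + 3 + 29 + 12 + 29 = 114.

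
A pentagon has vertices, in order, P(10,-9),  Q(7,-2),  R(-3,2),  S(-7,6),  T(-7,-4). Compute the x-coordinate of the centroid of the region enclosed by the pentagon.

Apply the surveyor's formula. First the cross-terms c_i = x_i·y_{i+1} − x_{i+1}·y_i:
  43, 8, -4, 70, 103  ⇒  2A = 220, A = 110.
Then Σ (x_i + x_{i+1})·c_i = 132, so x̄ = 132 / (6·110) = 0.2.

0.2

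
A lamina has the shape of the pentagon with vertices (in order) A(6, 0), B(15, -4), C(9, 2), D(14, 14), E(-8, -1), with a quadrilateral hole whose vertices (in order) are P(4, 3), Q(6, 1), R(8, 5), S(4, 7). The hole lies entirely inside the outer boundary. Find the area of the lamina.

108

Outer boundary:
Σ = (-24) + (66) + (98) + (98) + (6) = 244
Area = |Σ|/2 = 122.
Hole:
P→Q: (4)(1) − (6)(3) = -14
Q→R: (6)(5) − (8)(1) = 22
R→S: (8)(7) − (4)(5) = 36
S→P: (4)(3) − (4)(7) = -16
Σ = 28
Area = |Σ|/2 = 14.
Net area = 122 − 14 = 108.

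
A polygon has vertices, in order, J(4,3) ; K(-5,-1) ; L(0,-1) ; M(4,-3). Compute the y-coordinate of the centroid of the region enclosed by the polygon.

Apply the surveyor's formula. First the cross-terms c_i = x_i·y_{i+1} − x_{i+1}·y_i:
  11, 5, 4, 24  ⇒  2A = 44, A = 22.
Then Σ (y_i + y_{i+1})·c_i = -4, so ȳ = -4 / (6·22) = -1/33.

-1/33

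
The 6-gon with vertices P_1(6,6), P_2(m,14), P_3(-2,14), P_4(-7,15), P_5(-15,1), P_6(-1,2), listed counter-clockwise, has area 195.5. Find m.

5

The doubled signed area Σ (x_i y_{i+1} − x_{i+1} y_i) is linear in m.
With m=0 it equals 351; the coefficient of m is 8 (from the two edges through P_2).
So 8·m + 351 = 2·195.5 = 391 ⇒ m = 5.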